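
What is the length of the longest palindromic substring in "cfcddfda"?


Input: "cfcddfda"
Checking substrings for palindromes:
  [0:3] "cfc" (len 3) => palindrome
  [4:7] "dfd" (len 3) => palindrome
  [3:5] "dd" (len 2) => palindrome
Longest palindromic substring: "cfc" with length 3

3


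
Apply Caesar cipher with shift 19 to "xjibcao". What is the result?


Caesar cipher: shift "xjibcao" by 19
  'x' (pos 23) + 19 = pos 16 = 'q'
  'j' (pos 9) + 19 = pos 2 = 'c'
  'i' (pos 8) + 19 = pos 1 = 'b'
  'b' (pos 1) + 19 = pos 20 = 'u'
  'c' (pos 2) + 19 = pos 21 = 'v'
  'a' (pos 0) + 19 = pos 19 = 't'
  'o' (pos 14) + 19 = pos 7 = 'h'
Result: qcbuvth

qcbuvth


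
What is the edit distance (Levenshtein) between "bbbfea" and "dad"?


Computing edit distance: "bbbfea" -> "dad"
DP table:
           d    a    d
      0    1    2    3
  b   1    1    2    3
  b   2    2    2    3
  b   3    3    3    3
  f   4    4    4    4
  e   5    5    5    5
  a   6    6    5    6
Edit distance = dp[6][3] = 6

6


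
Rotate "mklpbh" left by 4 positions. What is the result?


Input: "mklpbh", rotate left by 4
First 4 characters: "mklp"
Remaining characters: "bh"
Concatenate remaining + first: "bh" + "mklp" = "bhmklp"

bhmklp


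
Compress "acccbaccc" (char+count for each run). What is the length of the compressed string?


Input: acccbaccc
Runs:
  'a' x 1 => "a1"
  'c' x 3 => "c3"
  'b' x 1 => "b1"
  'a' x 1 => "a1"
  'c' x 3 => "c3"
Compressed: "a1c3b1a1c3"
Compressed length: 10

10


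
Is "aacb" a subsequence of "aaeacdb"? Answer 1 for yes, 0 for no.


Check if "aacb" is a subsequence of "aaeacdb"
Greedy scan:
  Position 0 ('a'): matches sub[0] = 'a'
  Position 1 ('a'): matches sub[1] = 'a'
  Position 2 ('e'): no match needed
  Position 3 ('a'): no match needed
  Position 4 ('c'): matches sub[2] = 'c'
  Position 5 ('d'): no match needed
  Position 6 ('b'): matches sub[3] = 'b'
All 4 characters matched => is a subsequence

1


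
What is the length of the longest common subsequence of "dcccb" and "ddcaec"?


LCS of "dcccb" and "ddcaec"
DP table:
           d    d    c    a    e    c
      0    0    0    0    0    0    0
  d   0    1    1    1    1    1    1
  c   0    1    1    2    2    2    2
  c   0    1    1    2    2    2    3
  c   0    1    1    2    2    2    3
  b   0    1    1    2    2    2    3
LCS length = dp[5][6] = 3

3


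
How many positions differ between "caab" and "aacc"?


Comparing "caab" and "aacc" position by position:
  Position 0: 'c' vs 'a' => DIFFER
  Position 1: 'a' vs 'a' => same
  Position 2: 'a' vs 'c' => DIFFER
  Position 3: 'b' vs 'c' => DIFFER
Positions that differ: 3

3


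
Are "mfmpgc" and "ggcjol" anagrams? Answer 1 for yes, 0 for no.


Strings: "mfmpgc", "ggcjol"
Sorted first:  cfgmmp
Sorted second: cggjlo
Differ at position 1: 'f' vs 'g' => not anagrams

0


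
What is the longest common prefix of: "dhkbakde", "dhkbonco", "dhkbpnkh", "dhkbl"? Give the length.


Words: dhkbakde, dhkbonco, dhkbpnkh, dhkbl
  Position 0: all 'd' => match
  Position 1: all 'h' => match
  Position 2: all 'k' => match
  Position 3: all 'b' => match
  Position 4: ('a', 'o', 'p', 'l') => mismatch, stop
LCP = "dhkb" (length 4)

4


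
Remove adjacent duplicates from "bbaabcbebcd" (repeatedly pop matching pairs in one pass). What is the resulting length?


Input: bbaabcbebcd
Stack-based adjacent duplicate removal:
  Read 'b': push. Stack: b
  Read 'b': matches stack top 'b' => pop. Stack: (empty)
  Read 'a': push. Stack: a
  Read 'a': matches stack top 'a' => pop. Stack: (empty)
  Read 'b': push. Stack: b
  Read 'c': push. Stack: bc
  Read 'b': push. Stack: bcb
  Read 'e': push. Stack: bcbe
  Read 'b': push. Stack: bcbeb
  Read 'c': push. Stack: bcbebc
  Read 'd': push. Stack: bcbebcd
Final stack: "bcbebcd" (length 7)

7


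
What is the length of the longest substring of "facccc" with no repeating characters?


Input: "facccc"
Sliding window (track last position of each char):
  Position 0 ('f'): window [0,0] length 1 -- new best
  Position 1 ('a'): window [0,1] length 2 -- new best
  Position 2 ('c'): window [0,2] length 3 -- new best
  Position 3 ('c'): repeat (last at 2), move window start to 3
  Position 3 ('c'): window [3,3] length 1
  Position 4 ('c'): repeat (last at 3), move window start to 4
  Position 4 ('c'): window [4,4] length 1
  Position 5 ('c'): repeat (last at 4), move window start to 5
  Position 5 ('c'): window [5,5] length 1
Longest substring with no repeats: "fac" with length 3

3


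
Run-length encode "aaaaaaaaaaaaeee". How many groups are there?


Input: aaaaaaaaaaaaeee
Scanning for consecutive runs:
  Group 1: 'a' x 12 (positions 0-11)
  Group 2: 'e' x 3 (positions 12-14)
Total groups: 2

2


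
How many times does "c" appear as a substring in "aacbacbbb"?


Searching for "c" in "aacbacbbb"
Scanning each position:
  Position 0: "a" => no
  Position 1: "a" => no
  Position 2: "c" => MATCH
  Position 3: "b" => no
  Position 4: "a" => no
  Position 5: "c" => MATCH
  Position 6: "b" => no
  Position 7: "b" => no
  Position 8: "b" => no
Total occurrences: 2

2


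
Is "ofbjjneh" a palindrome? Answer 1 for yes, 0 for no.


Input: ofbjjneh
Reversed: henjjbfo
  Compare pos 0 ('o') with pos 7 ('h'): MISMATCH
  Compare pos 1 ('f') with pos 6 ('e'): MISMATCH
  Compare pos 2 ('b') with pos 5 ('n'): MISMATCH
  Compare pos 3 ('j') with pos 4 ('j'): match
Result: not a palindrome

0


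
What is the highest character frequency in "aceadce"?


Input: aceadce
Character counts:
  'a': 2
  'c': 2
  'd': 1
  'e': 2
Maximum frequency: 2

2


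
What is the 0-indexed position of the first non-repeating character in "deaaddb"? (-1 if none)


Input: deaaddb
Character frequencies:
  'a': 2
  'b': 1
  'd': 3
  'e': 1
Scanning left to right for freq == 1:
  Position 0 ('d'): freq=3, skip
  Position 1 ('e'): unique! => answer = 1

1


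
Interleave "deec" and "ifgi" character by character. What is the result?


Interleaving "deec" and "ifgi":
  Position 0: 'd' from first, 'i' from second => "di"
  Position 1: 'e' from first, 'f' from second => "ef"
  Position 2: 'e' from first, 'g' from second => "eg"
  Position 3: 'c' from first, 'i' from second => "ci"
Result: diefegci

diefegci


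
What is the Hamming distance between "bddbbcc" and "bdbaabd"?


Comparing "bddbbcc" and "bdbaabd" position by position:
  Position 0: 'b' vs 'b' => same
  Position 1: 'd' vs 'd' => same
  Position 2: 'd' vs 'b' => differ
  Position 3: 'b' vs 'a' => differ
  Position 4: 'b' vs 'a' => differ
  Position 5: 'c' vs 'b' => differ
  Position 6: 'c' vs 'd' => differ
Total differences (Hamming distance): 5

5


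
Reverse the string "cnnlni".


Input: cnnlni
Reading characters right to left:
  Position 5: 'i'
  Position 4: 'n'
  Position 3: 'l'
  Position 2: 'n'
  Position 1: 'n'
  Position 0: 'c'
Reversed: inlnnc

inlnnc


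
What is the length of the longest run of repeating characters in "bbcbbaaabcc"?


Input: "bbcbbaaabcc"
Scanning for longest run:
  Position 1 ('b'): continues run of 'b', length=2
  Position 2 ('c'): new char, reset run to 1
  Position 3 ('b'): new char, reset run to 1
  Position 4 ('b'): continues run of 'b', length=2
  Position 5 ('a'): new char, reset run to 1
  Position 6 ('a'): continues run of 'a', length=2
  Position 7 ('a'): continues run of 'a', length=3
  Position 8 ('b'): new char, reset run to 1
  Position 9 ('c'): new char, reset run to 1
  Position 10 ('c'): continues run of 'c', length=2
Longest run: 'a' with length 3

3


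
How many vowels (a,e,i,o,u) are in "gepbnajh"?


Input: gepbnajh
Checking each character:
  'g' at position 0: consonant
  'e' at position 1: vowel (running total: 1)
  'p' at position 2: consonant
  'b' at position 3: consonant
  'n' at position 4: consonant
  'a' at position 5: vowel (running total: 2)
  'j' at position 6: consonant
  'h' at position 7: consonant
Total vowels: 2

2


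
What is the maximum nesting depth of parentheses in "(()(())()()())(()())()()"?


Input: "(()(())()()())(()())()()"
Tracking depth:
  Position 0 '(': depth becomes 1
  Position 1 '(': depth becomes 2
  Position 2 ')': depth becomes 1
  Position 3 '(': depth becomes 2
  Position 4 '(': depth becomes 3
  Position 5 ')': depth becomes 2
  Position 6 ')': depth becomes 1
  Position 7 '(': depth becomes 2
  Position 8 ')': depth becomes 1
  Position 9 '(': depth becomes 2
  Position 10 ')': depth becomes 1
  Position 11 '(': depth becomes 2
  Position 12 ')': depth becomes 1
  Position 13 ')': depth becomes 0
  Position 14 '(': depth becomes 1
  Position 15 '(': depth becomes 2
  Position 16 ')': depth becomes 1
  Position 17 '(': depth becomes 2
  Position 18 ')': depth becomes 1
  Position 19 ')': depth becomes 0
  Position 20 '(': depth becomes 1
  Position 21 ')': depth becomes 0
  Position 22 '(': depth becomes 1
  Position 23 ')': depth becomes 0
Maximum depth reached: 3

3


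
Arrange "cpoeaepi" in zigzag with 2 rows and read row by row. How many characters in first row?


Zigzag "cpoeaepi" into 2 rows:
Placing characters:
  'c' => row 0
  'p' => row 1
  'o' => row 0
  'e' => row 1
  'a' => row 0
  'e' => row 1
  'p' => row 0
  'i' => row 1
Rows:
  Row 0: "coap"
  Row 1: "peei"
First row length: 4

4


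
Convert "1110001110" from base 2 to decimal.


Input: "1110001110" in base 2
Positional expansion:
  Digit '1' (value 1) x 2^9 = 512
  Digit '1' (value 1) x 2^8 = 256
  Digit '1' (value 1) x 2^7 = 128
  Digit '0' (value 0) x 2^6 = 0
  Digit '0' (value 0) x 2^5 = 0
  Digit '0' (value 0) x 2^4 = 0
  Digit '1' (value 1) x 2^3 = 8
  Digit '1' (value 1) x 2^2 = 4
  Digit '1' (value 1) x 2^1 = 2
  Digit '0' (value 0) x 2^0 = 0
Sum = 910

910


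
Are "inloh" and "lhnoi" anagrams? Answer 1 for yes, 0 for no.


Strings: "inloh", "lhnoi"
Sorted first:  hilno
Sorted second: hilno
Sorted forms match => anagrams

1


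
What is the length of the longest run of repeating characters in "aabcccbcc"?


Input: "aabcccbcc"
Scanning for longest run:
  Position 1 ('a'): continues run of 'a', length=2
  Position 2 ('b'): new char, reset run to 1
  Position 3 ('c'): new char, reset run to 1
  Position 4 ('c'): continues run of 'c', length=2
  Position 5 ('c'): continues run of 'c', length=3
  Position 6 ('b'): new char, reset run to 1
  Position 7 ('c'): new char, reset run to 1
  Position 8 ('c'): continues run of 'c', length=2
Longest run: 'c' with length 3

3


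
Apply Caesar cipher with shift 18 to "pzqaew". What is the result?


Caesar cipher: shift "pzqaew" by 18
  'p' (pos 15) + 18 = pos 7 = 'h'
  'z' (pos 25) + 18 = pos 17 = 'r'
  'q' (pos 16) + 18 = pos 8 = 'i'
  'a' (pos 0) + 18 = pos 18 = 's'
  'e' (pos 4) + 18 = pos 22 = 'w'
  'w' (pos 22) + 18 = pos 14 = 'o'
Result: hriswo

hriswo


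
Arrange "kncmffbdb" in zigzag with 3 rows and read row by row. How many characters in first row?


Zigzag "kncmffbdb" into 3 rows:
Placing characters:
  'k' => row 0
  'n' => row 1
  'c' => row 2
  'm' => row 1
  'f' => row 0
  'f' => row 1
  'b' => row 2
  'd' => row 1
  'b' => row 0
Rows:
  Row 0: "kfb"
  Row 1: "nmfd"
  Row 2: "cb"
First row length: 3

3


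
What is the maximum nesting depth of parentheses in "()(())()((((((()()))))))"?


Input: "()(())()((((((()()))))))"
Tracking depth:
  Position 0 '(': depth becomes 1
  Position 1 ')': depth becomes 0
  Position 2 '(': depth becomes 1
  Position 3 '(': depth becomes 2
  Position 4 ')': depth becomes 1
  Position 5 ')': depth becomes 0
  Position 6 '(': depth becomes 1
  Position 7 ')': depth becomes 0
  Position 8 '(': depth becomes 1
  Position 9 '(': depth becomes 2
  Position 10 '(': depth becomes 3
  Position 11 '(': depth becomes 4
  Position 12 '(': depth becomes 5
  Position 13 '(': depth becomes 6
  Position 14 '(': depth becomes 7
  Position 15 ')': depth becomes 6
  Position 16 '(': depth becomes 7
  Position 17 ')': depth becomes 6
  Position 18 ')': depth becomes 5
  Position 19 ')': depth becomes 4
  Position 20 ')': depth becomes 3
  Position 21 ')': depth becomes 2
  Position 22 ')': depth becomes 1
  Position 23 ')': depth becomes 0
Maximum depth reached: 7

7


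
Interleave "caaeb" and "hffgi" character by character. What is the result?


Interleaving "caaeb" and "hffgi":
  Position 0: 'c' from first, 'h' from second => "ch"
  Position 1: 'a' from first, 'f' from second => "af"
  Position 2: 'a' from first, 'f' from second => "af"
  Position 3: 'e' from first, 'g' from second => "eg"
  Position 4: 'b' from first, 'i' from second => "bi"
Result: chafafegbi

chafafegbi


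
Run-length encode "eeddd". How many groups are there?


Input: eeddd
Scanning for consecutive runs:
  Group 1: 'e' x 2 (positions 0-1)
  Group 2: 'd' x 3 (positions 2-4)
Total groups: 2

2


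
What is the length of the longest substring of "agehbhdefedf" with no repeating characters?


Input: "agehbhdefedf"
Sliding window (track last position of each char):
  Position 0 ('a'): window [0,0] length 1 -- new best
  Position 1 ('g'): window [0,1] length 2 -- new best
  Position 2 ('e'): window [0,2] length 3 -- new best
  Position 3 ('h'): window [0,3] length 4 -- new best
  Position 4 ('b'): window [0,4] length 5 -- new best
  Position 5 ('h'): repeat (last at 3), move window start to 4
  Position 5 ('h'): window [4,5] length 2
  Position 6 ('d'): window [4,6] length 3
  Position 7 ('e'): window [4,7] length 4
  Position 8 ('f'): window [4,8] length 5
  Position 9 ('e'): repeat (last at 7), move window start to 8
  Position 9 ('e'): window [8,9] length 2
  Position 10 ('d'): window [8,10] length 3
  Position 11 ('f'): repeat (last at 8), move window start to 9
  Position 11 ('f'): window [9,11] length 3
Longest substring with no repeats: "agehb" with length 5

5


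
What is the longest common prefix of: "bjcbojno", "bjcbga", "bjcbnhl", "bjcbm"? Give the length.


Words: bjcbojno, bjcbga, bjcbnhl, bjcbm
  Position 0: all 'b' => match
  Position 1: all 'j' => match
  Position 2: all 'c' => match
  Position 3: all 'b' => match
  Position 4: ('o', 'g', 'n', 'm') => mismatch, stop
LCP = "bjcb" (length 4)

4


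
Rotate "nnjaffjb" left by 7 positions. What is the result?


Input: "nnjaffjb", rotate left by 7
First 7 characters: "nnjaffj"
Remaining characters: "b"
Concatenate remaining + first: "b" + "nnjaffj" = "bnnjaffj"

bnnjaffj


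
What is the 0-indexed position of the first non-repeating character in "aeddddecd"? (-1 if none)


Input: aeddddecd
Character frequencies:
  'a': 1
  'c': 1
  'd': 5
  'e': 2
Scanning left to right for freq == 1:
  Position 0 ('a'): unique! => answer = 0

0


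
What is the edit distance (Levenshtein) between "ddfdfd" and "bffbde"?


Computing edit distance: "ddfdfd" -> "bffbde"
DP table:
           b    f    f    b    d    e
      0    1    2    3    4    5    6
  d   1    1    2    3    4    4    5
  d   2    2    2    3    4    4    5
  f   3    3    2    2    3    4    5
  d   4    4    3    3    3    3    4
  f   5    5    4    3    4    4    4
  d   6    6    5    4    4    4    5
Edit distance = dp[6][6] = 5

5


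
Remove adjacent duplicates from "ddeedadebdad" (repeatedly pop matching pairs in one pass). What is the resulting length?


Input: ddeedadebdad
Stack-based adjacent duplicate removal:
  Read 'd': push. Stack: d
  Read 'd': matches stack top 'd' => pop. Stack: (empty)
  Read 'e': push. Stack: e
  Read 'e': matches stack top 'e' => pop. Stack: (empty)
  Read 'd': push. Stack: d
  Read 'a': push. Stack: da
  Read 'd': push. Stack: dad
  Read 'e': push. Stack: dade
  Read 'b': push. Stack: dadeb
  Read 'd': push. Stack: dadebd
  Read 'a': push. Stack: dadebda
  Read 'd': push. Stack: dadebdad
Final stack: "dadebdad" (length 8)

8


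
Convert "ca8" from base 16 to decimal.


Input: "ca8" in base 16
Positional expansion:
  Digit 'c' (value 12) x 16^2 = 3072
  Digit 'a' (value 10) x 16^1 = 160
  Digit '8' (value 8) x 16^0 = 8
Sum = 3240

3240


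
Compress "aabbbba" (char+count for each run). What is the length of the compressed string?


Input: aabbbba
Runs:
  'a' x 2 => "a2"
  'b' x 4 => "b4"
  'a' x 1 => "a1"
Compressed: "a2b4a1"
Compressed length: 6

6


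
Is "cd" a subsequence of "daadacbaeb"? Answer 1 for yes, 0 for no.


Check if "cd" is a subsequence of "daadacbaeb"
Greedy scan:
  Position 0 ('d'): no match needed
  Position 1 ('a'): no match needed
  Position 2 ('a'): no match needed
  Position 3 ('d'): no match needed
  Position 4 ('a'): no match needed
  Position 5 ('c'): matches sub[0] = 'c'
  Position 6 ('b'): no match needed
  Position 7 ('a'): no match needed
  Position 8 ('e'): no match needed
  Position 9 ('b'): no match needed
Only matched 1/2 characters => not a subsequence

0


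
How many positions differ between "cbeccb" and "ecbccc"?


Comparing "cbeccb" and "ecbccc" position by position:
  Position 0: 'c' vs 'e' => DIFFER
  Position 1: 'b' vs 'c' => DIFFER
  Position 2: 'e' vs 'b' => DIFFER
  Position 3: 'c' vs 'c' => same
  Position 4: 'c' vs 'c' => same
  Position 5: 'b' vs 'c' => DIFFER
Positions that differ: 4

4


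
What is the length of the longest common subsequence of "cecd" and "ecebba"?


LCS of "cecd" and "ecebba"
DP table:
           e    c    e    b    b    a
      0    0    0    0    0    0    0
  c   0    0    1    1    1    1    1
  e   0    1    1    2    2    2    2
  c   0    1    2    2    2    2    2
  d   0    1    2    2    2    2    2
LCS length = dp[4][6] = 2

2


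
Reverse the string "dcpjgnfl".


Input: dcpjgnfl
Reading characters right to left:
  Position 7: 'l'
  Position 6: 'f'
  Position 5: 'n'
  Position 4: 'g'
  Position 3: 'j'
  Position 2: 'p'
  Position 1: 'c'
  Position 0: 'd'
Reversed: lfngjpcd

lfngjpcd


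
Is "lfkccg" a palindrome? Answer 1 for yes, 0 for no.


Input: lfkccg
Reversed: gcckfl
  Compare pos 0 ('l') with pos 5 ('g'): MISMATCH
  Compare pos 1 ('f') with pos 4 ('c'): MISMATCH
  Compare pos 2 ('k') with pos 3 ('c'): MISMATCH
Result: not a palindrome

0


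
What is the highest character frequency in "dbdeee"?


Input: dbdeee
Character counts:
  'b': 1
  'd': 2
  'e': 3
Maximum frequency: 3

3


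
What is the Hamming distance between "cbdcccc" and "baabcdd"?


Comparing "cbdcccc" and "baabcdd" position by position:
  Position 0: 'c' vs 'b' => differ
  Position 1: 'b' vs 'a' => differ
  Position 2: 'd' vs 'a' => differ
  Position 3: 'c' vs 'b' => differ
  Position 4: 'c' vs 'c' => same
  Position 5: 'c' vs 'd' => differ
  Position 6: 'c' vs 'd' => differ
Total differences (Hamming distance): 6

6


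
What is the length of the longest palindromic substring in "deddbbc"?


Input: "deddbbc"
Checking substrings for palindromes:
  [0:3] "ded" (len 3) => palindrome
  [2:4] "dd" (len 2) => palindrome
  [4:6] "bb" (len 2) => palindrome
Longest palindromic substring: "ded" with length 3

3


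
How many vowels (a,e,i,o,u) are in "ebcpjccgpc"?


Input: ebcpjccgpc
Checking each character:
  'e' at position 0: vowel (running total: 1)
  'b' at position 1: consonant
  'c' at position 2: consonant
  'p' at position 3: consonant
  'j' at position 4: consonant
  'c' at position 5: consonant
  'c' at position 6: consonant
  'g' at position 7: consonant
  'p' at position 8: consonant
  'c' at position 9: consonant
Total vowels: 1

1


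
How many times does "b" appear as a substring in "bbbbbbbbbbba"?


Searching for "b" in "bbbbbbbbbbba"
Scanning each position:
  Position 0: "b" => MATCH
  Position 1: "b" => MATCH
  Position 2: "b" => MATCH
  Position 3: "b" => MATCH
  Position 4: "b" => MATCH
  Position 5: "b" => MATCH
  Position 6: "b" => MATCH
  Position 7: "b" => MATCH
  Position 8: "b" => MATCH
  Position 9: "b" => MATCH
  Position 10: "b" => MATCH
  Position 11: "a" => no
Total occurrences: 11

11


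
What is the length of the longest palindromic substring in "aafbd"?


Input: "aafbd"
Checking substrings for palindromes:
  [0:2] "aa" (len 2) => palindrome
Longest palindromic substring: "aa" with length 2

2


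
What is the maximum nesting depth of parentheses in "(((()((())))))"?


Input: "(((()((())))))"
Tracking depth:
  Position 0 '(': depth becomes 1
  Position 1 '(': depth becomes 2
  Position 2 '(': depth becomes 3
  Position 3 '(': depth becomes 4
  Position 4 ')': depth becomes 3
  Position 5 '(': depth becomes 4
  Position 6 '(': depth becomes 5
  Position 7 '(': depth becomes 6
  Position 8 ')': depth becomes 5
  Position 9 ')': depth becomes 4
  Position 10 ')': depth becomes 3
  Position 11 ')': depth becomes 2
  Position 12 ')': depth becomes 1
  Position 13 ')': depth becomes 0
Maximum depth reached: 6

6


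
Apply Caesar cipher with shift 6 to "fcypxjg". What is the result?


Caesar cipher: shift "fcypxjg" by 6
  'f' (pos 5) + 6 = pos 11 = 'l'
  'c' (pos 2) + 6 = pos 8 = 'i'
  'y' (pos 24) + 6 = pos 4 = 'e'
  'p' (pos 15) + 6 = pos 21 = 'v'
  'x' (pos 23) + 6 = pos 3 = 'd'
  'j' (pos 9) + 6 = pos 15 = 'p'
  'g' (pos 6) + 6 = pos 12 = 'm'
Result: lievdpm

lievdpm


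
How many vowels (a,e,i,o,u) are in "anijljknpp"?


Input: anijljknpp
Checking each character:
  'a' at position 0: vowel (running total: 1)
  'n' at position 1: consonant
  'i' at position 2: vowel (running total: 2)
  'j' at position 3: consonant
  'l' at position 4: consonant
  'j' at position 5: consonant
  'k' at position 6: consonant
  'n' at position 7: consonant
  'p' at position 8: consonant
  'p' at position 9: consonant
Total vowels: 2

2


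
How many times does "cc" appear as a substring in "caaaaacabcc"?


Searching for "cc" in "caaaaacabcc"
Scanning each position:
  Position 0: "ca" => no
  Position 1: "aa" => no
  Position 2: "aa" => no
  Position 3: "aa" => no
  Position 4: "aa" => no
  Position 5: "ac" => no
  Position 6: "ca" => no
  Position 7: "ab" => no
  Position 8: "bc" => no
  Position 9: "cc" => MATCH
Total occurrences: 1

1


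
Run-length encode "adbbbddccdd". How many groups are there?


Input: adbbbddccdd
Scanning for consecutive runs:
  Group 1: 'a' x 1 (positions 0-0)
  Group 2: 'd' x 1 (positions 1-1)
  Group 3: 'b' x 3 (positions 2-4)
  Group 4: 'd' x 2 (positions 5-6)
  Group 5: 'c' x 2 (positions 7-8)
  Group 6: 'd' x 2 (positions 9-10)
Total groups: 6

6


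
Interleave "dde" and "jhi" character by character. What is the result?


Interleaving "dde" and "jhi":
  Position 0: 'd' from first, 'j' from second => "dj"
  Position 1: 'd' from first, 'h' from second => "dh"
  Position 2: 'e' from first, 'i' from second => "ei"
Result: djdhei

djdhei


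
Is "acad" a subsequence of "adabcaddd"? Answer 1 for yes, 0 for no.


Check if "acad" is a subsequence of "adabcaddd"
Greedy scan:
  Position 0 ('a'): matches sub[0] = 'a'
  Position 1 ('d'): no match needed
  Position 2 ('a'): no match needed
  Position 3 ('b'): no match needed
  Position 4 ('c'): matches sub[1] = 'c'
  Position 5 ('a'): matches sub[2] = 'a'
  Position 6 ('d'): matches sub[3] = 'd'
  Position 7 ('d'): no match needed
  Position 8 ('d'): no match needed
All 4 characters matched => is a subsequence

1


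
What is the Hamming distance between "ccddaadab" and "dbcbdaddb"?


Comparing "ccddaadab" and "dbcbdaddb" position by position:
  Position 0: 'c' vs 'd' => differ
  Position 1: 'c' vs 'b' => differ
  Position 2: 'd' vs 'c' => differ
  Position 3: 'd' vs 'b' => differ
  Position 4: 'a' vs 'd' => differ
  Position 5: 'a' vs 'a' => same
  Position 6: 'd' vs 'd' => same
  Position 7: 'a' vs 'd' => differ
  Position 8: 'b' vs 'b' => same
Total differences (Hamming distance): 6

6


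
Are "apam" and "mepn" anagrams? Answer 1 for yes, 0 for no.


Strings: "apam", "mepn"
Sorted first:  aamp
Sorted second: emnp
Differ at position 0: 'a' vs 'e' => not anagrams

0


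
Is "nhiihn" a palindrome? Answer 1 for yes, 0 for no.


Input: nhiihn
Reversed: nhiihn
  Compare pos 0 ('n') with pos 5 ('n'): match
  Compare pos 1 ('h') with pos 4 ('h'): match
  Compare pos 2 ('i') with pos 3 ('i'): match
Result: palindrome

1


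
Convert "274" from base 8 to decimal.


Input: "274" in base 8
Positional expansion:
  Digit '2' (value 2) x 8^2 = 128
  Digit '7' (value 7) x 8^1 = 56
  Digit '4' (value 4) x 8^0 = 4
Sum = 188

188


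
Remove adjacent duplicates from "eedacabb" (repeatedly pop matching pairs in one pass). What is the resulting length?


Input: eedacabb
Stack-based adjacent duplicate removal:
  Read 'e': push. Stack: e
  Read 'e': matches stack top 'e' => pop. Stack: (empty)
  Read 'd': push. Stack: d
  Read 'a': push. Stack: da
  Read 'c': push. Stack: dac
  Read 'a': push. Stack: daca
  Read 'b': push. Stack: dacab
  Read 'b': matches stack top 'b' => pop. Stack: daca
Final stack: "daca" (length 4)

4


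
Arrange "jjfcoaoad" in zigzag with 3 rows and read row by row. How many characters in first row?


Zigzag "jjfcoaoad" into 3 rows:
Placing characters:
  'j' => row 0
  'j' => row 1
  'f' => row 2
  'c' => row 1
  'o' => row 0
  'a' => row 1
  'o' => row 2
  'a' => row 1
  'd' => row 0
Rows:
  Row 0: "jod"
  Row 1: "jcaa"
  Row 2: "fo"
First row length: 3

3


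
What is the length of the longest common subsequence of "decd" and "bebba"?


LCS of "decd" and "bebba"
DP table:
           b    e    b    b    a
      0    0    0    0    0    0
  d   0    0    0    0    0    0
  e   0    0    1    1    1    1
  c   0    0    1    1    1    1
  d   0    0    1    1    1    1
LCS length = dp[4][5] = 1

1


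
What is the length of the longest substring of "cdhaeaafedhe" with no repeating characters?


Input: "cdhaeaafedhe"
Sliding window (track last position of each char):
  Position 0 ('c'): window [0,0] length 1 -- new best
  Position 1 ('d'): window [0,1] length 2 -- new best
  Position 2 ('h'): window [0,2] length 3 -- new best
  Position 3 ('a'): window [0,3] length 4 -- new best
  Position 4 ('e'): window [0,4] length 5 -- new best
  Position 5 ('a'): repeat (last at 3), move window start to 4
  Position 5 ('a'): window [4,5] length 2
  Position 6 ('a'): repeat (last at 5), move window start to 6
  Position 6 ('a'): window [6,6] length 1
  Position 7 ('f'): window [6,7] length 2
  Position 8 ('e'): window [6,8] length 3
  Position 9 ('d'): window [6,9] length 4
  Position 10 ('h'): window [6,10] length 5
  Position 11 ('e'): repeat (last at 8), move window start to 9
  Position 11 ('e'): window [9,11] length 3
Longest substring with no repeats: "cdhae" with length 5

5


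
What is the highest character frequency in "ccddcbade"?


Input: ccddcbade
Character counts:
  'a': 1
  'b': 1
  'c': 3
  'd': 3
  'e': 1
Maximum frequency: 3

3


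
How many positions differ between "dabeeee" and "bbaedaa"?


Comparing "dabeeee" and "bbaedaa" position by position:
  Position 0: 'd' vs 'b' => DIFFER
  Position 1: 'a' vs 'b' => DIFFER
  Position 2: 'b' vs 'a' => DIFFER
  Position 3: 'e' vs 'e' => same
  Position 4: 'e' vs 'd' => DIFFER
  Position 5: 'e' vs 'a' => DIFFER
  Position 6: 'e' vs 'a' => DIFFER
Positions that differ: 6

6


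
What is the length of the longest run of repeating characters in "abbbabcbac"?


Input: "abbbabcbac"
Scanning for longest run:
  Position 1 ('b'): new char, reset run to 1
  Position 2 ('b'): continues run of 'b', length=2
  Position 3 ('b'): continues run of 'b', length=3
  Position 4 ('a'): new char, reset run to 1
  Position 5 ('b'): new char, reset run to 1
  Position 6 ('c'): new char, reset run to 1
  Position 7 ('b'): new char, reset run to 1
  Position 8 ('a'): new char, reset run to 1
  Position 9 ('c'): new char, reset run to 1
Longest run: 'b' with length 3

3


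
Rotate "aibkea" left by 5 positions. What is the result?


Input: "aibkea", rotate left by 5
First 5 characters: "aibke"
Remaining characters: "a"
Concatenate remaining + first: "a" + "aibke" = "aaibke"

aaibke


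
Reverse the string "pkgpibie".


Input: pkgpibie
Reading characters right to left:
  Position 7: 'e'
  Position 6: 'i'
  Position 5: 'b'
  Position 4: 'i'
  Position 3: 'p'
  Position 2: 'g'
  Position 1: 'k'
  Position 0: 'p'
Reversed: eibipgkp

eibipgkp


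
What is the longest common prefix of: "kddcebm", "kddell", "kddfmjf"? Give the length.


Words: kddcebm, kddell, kddfmjf
  Position 0: all 'k' => match
  Position 1: all 'd' => match
  Position 2: all 'd' => match
  Position 3: ('c', 'e', 'f') => mismatch, stop
LCP = "kdd" (length 3)

3


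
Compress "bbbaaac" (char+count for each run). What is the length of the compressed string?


Input: bbbaaac
Runs:
  'b' x 3 => "b3"
  'a' x 3 => "a3"
  'c' x 1 => "c1"
Compressed: "b3a3c1"
Compressed length: 6

6


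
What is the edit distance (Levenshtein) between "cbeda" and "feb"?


Computing edit distance: "cbeda" -> "feb"
DP table:
           f    e    b
      0    1    2    3
  c   1    1    2    3
  b   2    2    2    2
  e   3    3    2    3
  d   4    4    3    3
  a   5    5    4    4
Edit distance = dp[5][3] = 4

4


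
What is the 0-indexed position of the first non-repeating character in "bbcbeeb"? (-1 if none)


Input: bbcbeeb
Character frequencies:
  'b': 4
  'c': 1
  'e': 2
Scanning left to right for freq == 1:
  Position 0 ('b'): freq=4, skip
  Position 1 ('b'): freq=4, skip
  Position 2 ('c'): unique! => answer = 2

2


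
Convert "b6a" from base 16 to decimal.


Input: "b6a" in base 16
Positional expansion:
  Digit 'b' (value 11) x 16^2 = 2816
  Digit '6' (value 6) x 16^1 = 96
  Digit 'a' (value 10) x 16^0 = 10
Sum = 2922

2922


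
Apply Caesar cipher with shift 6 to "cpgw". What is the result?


Caesar cipher: shift "cpgw" by 6
  'c' (pos 2) + 6 = pos 8 = 'i'
  'p' (pos 15) + 6 = pos 21 = 'v'
  'g' (pos 6) + 6 = pos 12 = 'm'
  'w' (pos 22) + 6 = pos 2 = 'c'
Result: ivmc

ivmc


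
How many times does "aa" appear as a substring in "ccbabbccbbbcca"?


Searching for "aa" in "ccbabbccbbbcca"
Scanning each position:
  Position 0: "cc" => no
  Position 1: "cb" => no
  Position 2: "ba" => no
  Position 3: "ab" => no
  Position 4: "bb" => no
  Position 5: "bc" => no
  Position 6: "cc" => no
  Position 7: "cb" => no
  Position 8: "bb" => no
  Position 9: "bb" => no
  Position 10: "bc" => no
  Position 11: "cc" => no
  Position 12: "ca" => no
Total occurrences: 0

0


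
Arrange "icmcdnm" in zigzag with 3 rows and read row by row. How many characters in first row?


Zigzag "icmcdnm" into 3 rows:
Placing characters:
  'i' => row 0
  'c' => row 1
  'm' => row 2
  'c' => row 1
  'd' => row 0
  'n' => row 1
  'm' => row 2
Rows:
  Row 0: "id"
  Row 1: "ccn"
  Row 2: "mm"
First row length: 2

2


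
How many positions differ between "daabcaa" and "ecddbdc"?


Comparing "daabcaa" and "ecddbdc" position by position:
  Position 0: 'd' vs 'e' => DIFFER
  Position 1: 'a' vs 'c' => DIFFER
  Position 2: 'a' vs 'd' => DIFFER
  Position 3: 'b' vs 'd' => DIFFER
  Position 4: 'c' vs 'b' => DIFFER
  Position 5: 'a' vs 'd' => DIFFER
  Position 6: 'a' vs 'c' => DIFFER
Positions that differ: 7

7


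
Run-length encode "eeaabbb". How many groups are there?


Input: eeaabbb
Scanning for consecutive runs:
  Group 1: 'e' x 2 (positions 0-1)
  Group 2: 'a' x 2 (positions 2-3)
  Group 3: 'b' x 3 (positions 4-6)
Total groups: 3

3


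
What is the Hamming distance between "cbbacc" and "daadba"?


Comparing "cbbacc" and "daadba" position by position:
  Position 0: 'c' vs 'd' => differ
  Position 1: 'b' vs 'a' => differ
  Position 2: 'b' vs 'a' => differ
  Position 3: 'a' vs 'd' => differ
  Position 4: 'c' vs 'b' => differ
  Position 5: 'c' vs 'a' => differ
Total differences (Hamming distance): 6

6


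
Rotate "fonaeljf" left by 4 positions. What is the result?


Input: "fonaeljf", rotate left by 4
First 4 characters: "fona"
Remaining characters: "eljf"
Concatenate remaining + first: "eljf" + "fona" = "eljffona"

eljffona


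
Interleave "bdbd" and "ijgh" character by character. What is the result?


Interleaving "bdbd" and "ijgh":
  Position 0: 'b' from first, 'i' from second => "bi"
  Position 1: 'd' from first, 'j' from second => "dj"
  Position 2: 'b' from first, 'g' from second => "bg"
  Position 3: 'd' from first, 'h' from second => "dh"
Result: bidjbgdh

bidjbgdh


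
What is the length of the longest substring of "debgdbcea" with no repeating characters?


Input: "debgdbcea"
Sliding window (track last position of each char):
  Position 0 ('d'): window [0,0] length 1 -- new best
  Position 1 ('e'): window [0,1] length 2 -- new best
  Position 2 ('b'): window [0,2] length 3 -- new best
  Position 3 ('g'): window [0,3] length 4 -- new best
  Position 4 ('d'): repeat (last at 0), move window start to 1
  Position 4 ('d'): window [1,4] length 4
  Position 5 ('b'): repeat (last at 2), move window start to 3
  Position 5 ('b'): window [3,5] length 3
  Position 6 ('c'): window [3,6] length 4
  Position 7 ('e'): window [3,7] length 5 -- new best
  Position 8 ('a'): window [3,8] length 6 -- new best
Longest substring with no repeats: "gdbcea" with length 6

6


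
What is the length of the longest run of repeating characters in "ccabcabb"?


Input: "ccabcabb"
Scanning for longest run:
  Position 1 ('c'): continues run of 'c', length=2
  Position 2 ('a'): new char, reset run to 1
  Position 3 ('b'): new char, reset run to 1
  Position 4 ('c'): new char, reset run to 1
  Position 5 ('a'): new char, reset run to 1
  Position 6 ('b'): new char, reset run to 1
  Position 7 ('b'): continues run of 'b', length=2
Longest run: 'c' with length 2

2


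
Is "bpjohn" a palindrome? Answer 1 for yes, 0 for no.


Input: bpjohn
Reversed: nhojpb
  Compare pos 0 ('b') with pos 5 ('n'): MISMATCH
  Compare pos 1 ('p') with pos 4 ('h'): MISMATCH
  Compare pos 2 ('j') with pos 3 ('o'): MISMATCH
Result: not a palindrome

0


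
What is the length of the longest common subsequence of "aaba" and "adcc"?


LCS of "aaba" and "adcc"
DP table:
           a    d    c    c
      0    0    0    0    0
  a   0    1    1    1    1
  a   0    1    1    1    1
  b   0    1    1    1    1
  a   0    1    1    1    1
LCS length = dp[4][4] = 1

1


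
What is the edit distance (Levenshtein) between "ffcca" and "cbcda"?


Computing edit distance: "ffcca" -> "cbcda"
DP table:
           c    b    c    d    a
      0    1    2    3    4    5
  f   1    1    2    3    4    5
  f   2    2    2    3    4    5
  c   3    2    3    2    3    4
  c   4    3    3    3    3    4
  a   5    4    4    4    4    3
Edit distance = dp[5][5] = 3

3


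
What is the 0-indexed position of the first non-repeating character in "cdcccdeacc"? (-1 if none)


Input: cdcccdeacc
Character frequencies:
  'a': 1
  'c': 6
  'd': 2
  'e': 1
Scanning left to right for freq == 1:
  Position 0 ('c'): freq=6, skip
  Position 1 ('d'): freq=2, skip
  Position 2 ('c'): freq=6, skip
  Position 3 ('c'): freq=6, skip
  Position 4 ('c'): freq=6, skip
  Position 5 ('d'): freq=2, skip
  Position 6 ('e'): unique! => answer = 6

6


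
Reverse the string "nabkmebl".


Input: nabkmebl
Reading characters right to left:
  Position 7: 'l'
  Position 6: 'b'
  Position 5: 'e'
  Position 4: 'm'
  Position 3: 'k'
  Position 2: 'b'
  Position 1: 'a'
  Position 0: 'n'
Reversed: lbemkban

lbemkban


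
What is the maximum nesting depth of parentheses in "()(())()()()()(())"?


Input: "()(())()()()()(())"
Tracking depth:
  Position 0 '(': depth becomes 1
  Position 1 ')': depth becomes 0
  Position 2 '(': depth becomes 1
  Position 3 '(': depth becomes 2
  Position 4 ')': depth becomes 1
  Position 5 ')': depth becomes 0
  Position 6 '(': depth becomes 1
  Position 7 ')': depth becomes 0
  Position 8 '(': depth becomes 1
  Position 9 ')': depth becomes 0
  Position 10 '(': depth becomes 1
  Position 11 ')': depth becomes 0
  Position 12 '(': depth becomes 1
  Position 13 ')': depth becomes 0
  Position 14 '(': depth becomes 1
  Position 15 '(': depth becomes 2
  Position 16 ')': depth becomes 1
  Position 17 ')': depth becomes 0
Maximum depth reached: 2

2


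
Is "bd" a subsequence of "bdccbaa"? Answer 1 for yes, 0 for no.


Check if "bd" is a subsequence of "bdccbaa"
Greedy scan:
  Position 0 ('b'): matches sub[0] = 'b'
  Position 1 ('d'): matches sub[1] = 'd'
  Position 2 ('c'): no match needed
  Position 3 ('c'): no match needed
  Position 4 ('b'): no match needed
  Position 5 ('a'): no match needed
  Position 6 ('a'): no match needed
All 2 characters matched => is a subsequence

1


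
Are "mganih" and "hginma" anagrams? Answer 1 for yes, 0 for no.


Strings: "mganih", "hginma"
Sorted first:  aghimn
Sorted second: aghimn
Sorted forms match => anagrams

1


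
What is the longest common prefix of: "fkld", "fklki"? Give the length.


Words: fkld, fklki
  Position 0: all 'f' => match
  Position 1: all 'k' => match
  Position 2: all 'l' => match
  Position 3: ('d', 'k') => mismatch, stop
LCP = "fkl" (length 3)

3


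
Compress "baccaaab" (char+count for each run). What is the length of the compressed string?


Input: baccaaab
Runs:
  'b' x 1 => "b1"
  'a' x 1 => "a1"
  'c' x 2 => "c2"
  'a' x 3 => "a3"
  'b' x 1 => "b1"
Compressed: "b1a1c2a3b1"
Compressed length: 10

10


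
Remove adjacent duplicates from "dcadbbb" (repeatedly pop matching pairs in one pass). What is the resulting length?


Input: dcadbbb
Stack-based adjacent duplicate removal:
  Read 'd': push. Stack: d
  Read 'c': push. Stack: dc
  Read 'a': push. Stack: dca
  Read 'd': push. Stack: dcad
  Read 'b': push. Stack: dcadb
  Read 'b': matches stack top 'b' => pop. Stack: dcad
  Read 'b': push. Stack: dcadb
Final stack: "dcadb" (length 5)

5


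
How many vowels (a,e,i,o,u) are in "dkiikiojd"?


Input: dkiikiojd
Checking each character:
  'd' at position 0: consonant
  'k' at position 1: consonant
  'i' at position 2: vowel (running total: 1)
  'i' at position 3: vowel (running total: 2)
  'k' at position 4: consonant
  'i' at position 5: vowel (running total: 3)
  'o' at position 6: vowel (running total: 4)
  'j' at position 7: consonant
  'd' at position 8: consonant
Total vowels: 4

4


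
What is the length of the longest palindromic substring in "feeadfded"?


Input: "feeadfded"
Checking substrings for palindromes:
  [4:7] "dfd" (len 3) => palindrome
  [6:9] "ded" (len 3) => palindrome
  [1:3] "ee" (len 2) => palindrome
Longest palindromic substring: "dfd" with length 3

3


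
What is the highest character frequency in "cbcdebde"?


Input: cbcdebde
Character counts:
  'b': 2
  'c': 2
  'd': 2
  'e': 2
Maximum frequency: 2

2


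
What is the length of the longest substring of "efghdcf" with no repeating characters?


Input: "efghdcf"
Sliding window (track last position of each char):
  Position 0 ('e'): window [0,0] length 1 -- new best
  Position 1 ('f'): window [0,1] length 2 -- new best
  Position 2 ('g'): window [0,2] length 3 -- new best
  Position 3 ('h'): window [0,3] length 4 -- new best
  Position 4 ('d'): window [0,4] length 5 -- new best
  Position 5 ('c'): window [0,5] length 6 -- new best
  Position 6 ('f'): repeat (last at 1), move window start to 2
  Position 6 ('f'): window [2,6] length 5
Longest substring with no repeats: "efghdc" with length 6

6


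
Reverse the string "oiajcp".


Input: oiajcp
Reading characters right to left:
  Position 5: 'p'
  Position 4: 'c'
  Position 3: 'j'
  Position 2: 'a'
  Position 1: 'i'
  Position 0: 'o'
Reversed: pcjaio

pcjaio


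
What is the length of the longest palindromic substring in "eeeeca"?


Input: "eeeeca"
Checking substrings for palindromes:
  [0:4] "eeee" (len 4) => palindrome
  [0:3] "eee" (len 3) => palindrome
  [1:4] "eee" (len 3) => palindrome
  [0:2] "ee" (len 2) => palindrome
  [1:3] "ee" (len 2) => palindrome
  [2:4] "ee" (len 2) => palindrome
Longest palindromic substring: "eeee" with length 4

4


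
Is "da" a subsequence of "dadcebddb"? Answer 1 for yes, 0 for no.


Check if "da" is a subsequence of "dadcebddb"
Greedy scan:
  Position 0 ('d'): matches sub[0] = 'd'
  Position 1 ('a'): matches sub[1] = 'a'
  Position 2 ('d'): no match needed
  Position 3 ('c'): no match needed
  Position 4 ('e'): no match needed
  Position 5 ('b'): no match needed
  Position 6 ('d'): no match needed
  Position 7 ('d'): no match needed
  Position 8 ('b'): no match needed
All 2 characters matched => is a subsequence

1
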